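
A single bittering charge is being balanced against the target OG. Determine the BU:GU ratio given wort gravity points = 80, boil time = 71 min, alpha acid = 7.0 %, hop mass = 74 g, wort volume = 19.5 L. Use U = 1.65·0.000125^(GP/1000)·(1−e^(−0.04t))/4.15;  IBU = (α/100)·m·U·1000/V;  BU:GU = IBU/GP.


U = 1.65·0.000125^(80/1000)·(1−e^(−0.04·71))/4.15 = 0.1824
IBU = (7.0/100)·74·0.1824·1000/19.5 = 48.4550
BU:GU = 48.4550/80

0.6057


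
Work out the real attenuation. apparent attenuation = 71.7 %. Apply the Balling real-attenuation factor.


RA = AA · 0.8192
RA = 71.7 · 0.8192

58.7366 %


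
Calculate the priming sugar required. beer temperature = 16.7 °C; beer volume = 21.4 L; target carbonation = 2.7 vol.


residual = 14.695·(0.01821 + 0.09011·e^(−0.04·T));  sugar = (target − residual)·4.0·V
residual = 14.695·(0.01821 + 0.09011·e^(−0.04·16.7)) = 0.9465
sugar = (2.7 − 0.9465)·4.0·21.4

150.0962 g


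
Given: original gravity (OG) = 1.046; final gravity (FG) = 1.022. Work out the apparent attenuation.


AA = (OG − FG)/(OG − 1) · 100
AA = (1.046 − 1.022)/(1.046 − 1) · 100

52.1739 %


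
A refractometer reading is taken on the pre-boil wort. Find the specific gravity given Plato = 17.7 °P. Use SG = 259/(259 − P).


SG = 259/(259 − 17.7)

1.0734


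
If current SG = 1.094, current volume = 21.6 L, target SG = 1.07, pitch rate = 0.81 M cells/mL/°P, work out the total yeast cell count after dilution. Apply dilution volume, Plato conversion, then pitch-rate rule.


V_w = V·((SG_c−1)/(SG_t−1)−1);  °P = 259 − 259/SG_t;  cells = rate·(V+V_w)·°P
V_w = 21.6·((1.094−1)/(1.07−1)−1) = 7.4057
V_final = 21.6 + 7.4057 = 29.0057
°P = 259 − 259/1.07 = 16.9439
cells = 0.81·29.0057·16.9439

398.0912 billion cells


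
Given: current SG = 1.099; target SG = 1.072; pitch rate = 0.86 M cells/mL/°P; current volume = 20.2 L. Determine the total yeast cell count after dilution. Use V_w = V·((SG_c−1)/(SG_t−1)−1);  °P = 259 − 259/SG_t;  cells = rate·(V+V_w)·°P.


V_w = 20.2·((1.099−1)/(1.072−1)−1) = 7.5750
V_final = 20.2 + 7.5750 = 27.7750
°P = 259 − 259/1.072 = 17.3955
cells = 0.86·27.7750·17.3955

415.5181 billion cells


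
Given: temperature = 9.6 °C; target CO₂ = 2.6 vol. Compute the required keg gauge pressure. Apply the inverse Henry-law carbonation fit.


psi = vols/(0.01821 + 0.09011·e^(−0.04·T)) − 14.695
psi = 2.6/(0.01821 + 0.09011·e^(−0.04·9.6)) − 14.695

17.9738 psi


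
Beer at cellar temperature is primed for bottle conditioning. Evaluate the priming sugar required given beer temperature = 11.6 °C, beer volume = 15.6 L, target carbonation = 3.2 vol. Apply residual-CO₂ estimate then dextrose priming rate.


residual = 14.695·(0.01821 + 0.09011·e^(−0.04·T));  sugar = (target − residual)·4.0·V
residual = 14.695·(0.01821 + 0.09011·e^(−0.04·11.6)) = 1.1002
sugar = (3.2 − 1.1002)·4.0·15.6

131.0285 g


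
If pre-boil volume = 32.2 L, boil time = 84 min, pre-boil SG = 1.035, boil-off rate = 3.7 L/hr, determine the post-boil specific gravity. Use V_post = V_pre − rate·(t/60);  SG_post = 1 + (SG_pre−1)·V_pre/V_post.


V_post = 32.2 − 3.7·(84/60) = 27.0200
SG_post = 1 + (1.035 − 1)·32.2/27.0200

1.0417


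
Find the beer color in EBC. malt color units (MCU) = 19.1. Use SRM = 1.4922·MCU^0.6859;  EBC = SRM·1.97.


SRM = 1.4922·19.1^0.6859 = 11.2846
EBC = 11.2846·1.97

22.2307 EBC


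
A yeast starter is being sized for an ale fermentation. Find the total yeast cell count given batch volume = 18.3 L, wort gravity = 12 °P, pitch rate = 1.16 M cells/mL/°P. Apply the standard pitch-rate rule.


cells (billions) = rate · V_L · °P
cells = 1.16 · 18.3 · 12

254.7360 billion cells


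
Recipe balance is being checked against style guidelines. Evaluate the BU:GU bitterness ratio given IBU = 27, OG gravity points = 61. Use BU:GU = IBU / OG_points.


BU:GU = 27 / 61

0.4426


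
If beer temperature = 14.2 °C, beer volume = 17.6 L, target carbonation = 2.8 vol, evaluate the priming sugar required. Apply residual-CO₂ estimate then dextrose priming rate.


residual = 14.695·(0.01821 + 0.09011·e^(−0.04·T));  sugar = (target − residual)·4.0·V
residual = 14.695·(0.01821 + 0.09011·e^(−0.04·14.2)) = 1.0179
sugar = (2.8 − 1.0179)·4.0·17.6

125.4567 g


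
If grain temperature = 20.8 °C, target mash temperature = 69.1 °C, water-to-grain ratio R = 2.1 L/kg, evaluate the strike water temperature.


T_strike = (0.41/R)·(T_mash − T_grain) + T_mash
T_strike = (0.41/2.1)·(69.1 − 20.8) + 69.1

78.5300 °C


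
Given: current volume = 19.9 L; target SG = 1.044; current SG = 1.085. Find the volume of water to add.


V_water = V·((SG_curr − 1)/(SG_target − 1) − 1)
V_water = 19.9·((1.085 − 1)/(1.044 − 1) − 1)

18.5432 L


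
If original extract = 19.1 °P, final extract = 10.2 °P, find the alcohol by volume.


SG = 259/(259 − P);  ABV = (OG − FG)·131.25
OG = 259/(259 − 19.1) = 1.0796
FG = 259/(259 − 10.2) = 1.0410
ABV = (1.0796 − 1.0410)·131.25

5.0688 % ABV


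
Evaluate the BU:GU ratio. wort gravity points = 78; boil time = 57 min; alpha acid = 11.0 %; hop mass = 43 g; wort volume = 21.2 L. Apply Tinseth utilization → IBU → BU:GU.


U = 1.65·0.000125^(GP/1000)·(1−e^(−0.04t))/4.15;  IBU = (α/100)·m·U·1000/V;  BU:GU = IBU/GP
U = 1.65·0.000125^(78/1000)·(1−e^(−0.04·57))/4.15 = 0.1771
IBU = (11.0/100)·43·0.1771·1000/21.2 = 39.5056
BU:GU = 39.5056/78

0.5065


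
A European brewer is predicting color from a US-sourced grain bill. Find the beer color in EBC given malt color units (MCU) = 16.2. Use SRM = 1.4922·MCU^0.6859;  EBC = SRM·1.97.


SRM = 1.4922·16.2^0.6859 = 10.0794
EBC = 10.0794·1.97

19.8564 EBC


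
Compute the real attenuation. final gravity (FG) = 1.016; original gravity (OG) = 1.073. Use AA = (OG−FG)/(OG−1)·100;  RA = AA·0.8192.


AA = (1.073 − 1.016)/(1.073 − 1)·100 = 78.0822
RA = 78.0822·0.8192

63.9649 %


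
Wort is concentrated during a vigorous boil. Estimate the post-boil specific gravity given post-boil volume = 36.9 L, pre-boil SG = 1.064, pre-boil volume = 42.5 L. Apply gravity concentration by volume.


SG_post = 1 + (SG_pre − 1)·V_pre/V_post
pts_pre = (1.064 − 1)·1000 = 64.0000
pts_post = 64.0000·42.5/36.9 = 73.7127
SG_post = 1 + 73.7127/1000

1.0737


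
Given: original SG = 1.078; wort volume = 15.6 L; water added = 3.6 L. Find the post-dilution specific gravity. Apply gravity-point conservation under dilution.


SG_new = 1 + (SG_old − 1)·V_old/(V_old + V_water)
pts = (1.078 − 1)·1000·15.6/(15.6 + 3.6) = 63.3750
SG_new = 1 + 63.3750/1000

1.0634


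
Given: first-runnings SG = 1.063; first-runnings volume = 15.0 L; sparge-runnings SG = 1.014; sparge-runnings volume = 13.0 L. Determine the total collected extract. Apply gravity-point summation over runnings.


total = Σ (SG_i − 1)·1000·V_i
first = (1.063 − 1)·1000·15.0 = 945.0000
sparge = (1.014 − 1)·1000·13.0 = 182.0000
total = 945.0000 + 182.0000

1127.0000 gravity·L


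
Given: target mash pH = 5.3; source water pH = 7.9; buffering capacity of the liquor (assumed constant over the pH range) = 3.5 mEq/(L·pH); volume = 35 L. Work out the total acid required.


acid = buffering capacity · (pH_source − pH_target) · V
acid = 3.5 · (7.9 − 5.3) · 35

318.5000 mEq


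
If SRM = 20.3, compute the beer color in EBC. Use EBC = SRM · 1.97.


EBC = 20.3 · 1.97

39.9910 EBC


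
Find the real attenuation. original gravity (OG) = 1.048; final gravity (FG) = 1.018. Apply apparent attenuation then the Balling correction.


AA = (OG−FG)/(OG−1)·100;  RA = AA·0.8192
AA = (1.048 − 1.018)/(1.048 − 1)·100 = 62.5000
RA = 62.5000·0.8192

51.2000 %


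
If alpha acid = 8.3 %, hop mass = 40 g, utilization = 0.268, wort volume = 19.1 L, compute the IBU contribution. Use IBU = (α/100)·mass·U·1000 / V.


IBU = (8.3/100)·40·0.268·1000 / 19.1

46.5843 IBU


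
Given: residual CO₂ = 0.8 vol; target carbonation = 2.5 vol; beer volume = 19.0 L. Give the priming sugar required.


sugar = (target − residual)·4.0·V
sugar = (2.5 − 0.8)·4.0·19.0

129.2000 g


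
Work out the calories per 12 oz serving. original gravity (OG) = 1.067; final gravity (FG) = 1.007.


ABW = (OG−FG)·131.25·0.79/FG;  °P = 259 − 259/SG (for OG→OE and FG→AE);  RE = 0.1808·OE + 0.8192·AE;  Cal = (6.9·ABW + 4·(RE−0.1))·FG·3.55
ABW = (1.067 − 1.007)·131.25·0.79/1.007 = 6.1780
OE = 259 − 259/1.067 = 16.2634 °P
AE = 259 − 259/1.007 = 1.8004 °P
RE = 0.1808·16.2634 + 0.8192·1.8004 = 4.4153 °P
Cal = (6.9·6.1780 + 4·(4.4153−0.1))·1.007·3.55

214.0957 kcal


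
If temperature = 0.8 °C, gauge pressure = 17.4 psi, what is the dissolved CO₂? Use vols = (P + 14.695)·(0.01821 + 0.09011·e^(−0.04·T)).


vols = (17.4 + 14.695)·(0.01821 + 0.09011·e^(−0.04·0.8))

3.3854 volumes


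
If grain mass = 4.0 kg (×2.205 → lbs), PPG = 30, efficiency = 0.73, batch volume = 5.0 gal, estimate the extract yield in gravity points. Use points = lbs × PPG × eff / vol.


lbs = 4.0 × 2.205 = 8.8200
points = 8.8200 × 30 × 0.73 / 5.0

38.6316 points


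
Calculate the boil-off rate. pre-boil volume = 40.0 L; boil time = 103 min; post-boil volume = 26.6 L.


rate = (V_pre − V_post) / (t_min/60)
rate = (40.0 − 26.6) / (103/60)

7.8058 L/hr


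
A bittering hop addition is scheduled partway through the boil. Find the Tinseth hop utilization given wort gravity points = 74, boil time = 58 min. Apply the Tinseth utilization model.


U = 1.65·0.000125^(GP/1000) · (1 − e^(−0.04·t))/4.15
bigness = 1.65·0.000125^(74/1000) = 0.8485
boil_factor = (1 − e^(−0.04·58))/4.15 = 0.2173
U = 0.8485 · 0.2173

0.1844


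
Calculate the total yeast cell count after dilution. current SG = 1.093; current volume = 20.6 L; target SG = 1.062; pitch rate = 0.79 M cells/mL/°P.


V_w = V·((SG_c−1)/(SG_t−1)−1);  °P = 259 − 259/SG_t;  cells = rate·(V+V_w)·°P
V_w = 20.6·((1.093−1)/(1.062−1)−1) = 10.3000
V_final = 20.6 + 10.3000 = 30.9000
°P = 259 − 259/1.062 = 15.1205
cells = 0.79·30.9000·15.1205

369.1072 billion cells


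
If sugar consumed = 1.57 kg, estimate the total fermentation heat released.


Q = m_sugar · 590 kJ/kg
Q = 1.57 · 590

926.3000 kJ


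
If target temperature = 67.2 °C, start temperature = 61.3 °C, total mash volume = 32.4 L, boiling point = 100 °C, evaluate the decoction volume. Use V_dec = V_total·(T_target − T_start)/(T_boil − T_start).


V_dec = 32.4·(67.2 − 61.3)/(100 − 61.3)

4.9395 L


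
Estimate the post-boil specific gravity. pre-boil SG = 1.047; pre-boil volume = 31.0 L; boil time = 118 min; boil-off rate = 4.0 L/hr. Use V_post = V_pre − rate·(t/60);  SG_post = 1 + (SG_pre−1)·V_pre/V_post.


V_post = 31.0 − 4.0·(118/60) = 23.1333
SG_post = 1 + (1.047 − 1)·31.0/23.1333

1.0630


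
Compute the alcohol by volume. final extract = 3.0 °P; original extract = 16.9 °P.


SG = 259/(259 − P);  ABV = (OG − FG)·131.25
OG = 259/(259 − 16.9) = 1.0698
FG = 259/(259 − 3.0) = 1.0117
ABV = (1.0698 − 1.0117)·131.25

7.6239 % ABV


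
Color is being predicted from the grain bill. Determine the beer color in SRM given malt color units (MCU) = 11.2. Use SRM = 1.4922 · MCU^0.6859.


SRM = 1.4922 · 11.2^0.6859

7.8250 SRM


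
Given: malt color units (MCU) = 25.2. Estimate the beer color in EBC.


SRM = 1.4922·MCU^0.6859;  EBC = SRM·1.97
SRM = 1.4922·25.2^0.6859 = 13.6473
EBC = 13.6473·1.97

26.8852 EBC


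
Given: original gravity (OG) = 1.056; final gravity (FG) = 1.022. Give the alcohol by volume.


ABV = (OG − FG) · 131.25
ABV = (1.056 − 1.022) · 131.25

4.4625 % ABV


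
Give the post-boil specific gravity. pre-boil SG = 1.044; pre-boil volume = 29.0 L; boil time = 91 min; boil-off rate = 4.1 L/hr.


V_post = V_pre − rate·(t/60);  SG_post = 1 + (SG_pre−1)·V_pre/V_post
V_post = 29.0 − 4.1·(91/60) = 22.7817
SG_post = 1 + (1.044 − 1)·29.0/22.7817

1.0560


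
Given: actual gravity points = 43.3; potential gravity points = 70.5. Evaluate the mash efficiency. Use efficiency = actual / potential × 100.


efficiency = 43.3 / 70.5 × 100

61.4184 %


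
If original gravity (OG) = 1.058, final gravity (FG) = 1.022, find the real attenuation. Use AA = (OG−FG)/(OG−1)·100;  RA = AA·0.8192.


AA = (1.058 − 1.022)/(1.058 − 1)·100 = 62.0690
RA = 62.0690·0.8192

50.8469 %


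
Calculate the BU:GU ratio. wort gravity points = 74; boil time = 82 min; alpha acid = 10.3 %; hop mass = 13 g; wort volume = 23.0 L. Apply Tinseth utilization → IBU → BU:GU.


U = 1.65·0.000125^(GP/1000)·(1−e^(−0.04t))/4.15;  IBU = (α/100)·m·U·1000/V;  BU:GU = IBU/GP
U = 1.65·0.000125^(74/1000)·(1−e^(−0.04·82))/4.15 = 0.1968
IBU = (10.3/100)·13·0.1968·1000/23.0 = 11.4552
BU:GU = 11.4552/74

0.1548


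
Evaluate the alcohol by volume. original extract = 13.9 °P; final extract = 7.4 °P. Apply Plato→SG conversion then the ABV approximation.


SG = 259/(259 − P);  ABV = (OG − FG)·131.25
OG = 259/(259 − 13.9) = 1.0567
FG = 259/(259 − 7.4) = 1.0294
ABV = (1.0567 − 1.0294)·131.25

3.5831 % ABV


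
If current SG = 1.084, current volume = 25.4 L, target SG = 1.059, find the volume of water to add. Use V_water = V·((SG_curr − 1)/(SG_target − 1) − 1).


V_water = 25.4·((1.084 − 1)/(1.059 − 1) − 1)

10.7627 L


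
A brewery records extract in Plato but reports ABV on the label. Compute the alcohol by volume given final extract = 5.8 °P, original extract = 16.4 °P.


SG = 259/(259 − P);  ABV = (OG − FG)·131.25
OG = 259/(259 − 16.4) = 1.0676
FG = 259/(259 − 5.8) = 1.0229
ABV = (1.0676 − 1.0229)·131.25

5.8661 % ABV


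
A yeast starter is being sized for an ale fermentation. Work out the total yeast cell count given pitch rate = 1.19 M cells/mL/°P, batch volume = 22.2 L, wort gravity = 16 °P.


cells (billions) = rate · V_L · °P
cells = 1.19 · 22.2 · 16

422.6880 billion cells


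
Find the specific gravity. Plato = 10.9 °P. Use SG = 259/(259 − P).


SG = 259/(259 − 10.9)

1.0439


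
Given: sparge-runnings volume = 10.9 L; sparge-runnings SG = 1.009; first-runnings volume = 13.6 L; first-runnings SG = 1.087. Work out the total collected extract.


total = Σ (SG_i − 1)·1000·V_i
first = (1.087 − 1)·1000·13.6 = 1183.2000
sparge = (1.009 − 1)·1000·10.9 = 98.1000
total = 1183.2000 + 98.1000

1281.3000 gravity·L


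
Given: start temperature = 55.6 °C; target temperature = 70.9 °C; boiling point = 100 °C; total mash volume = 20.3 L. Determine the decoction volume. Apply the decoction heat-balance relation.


V_dec = V_total·(T_target − T_start)/(T_boil − T_start)
V_dec = 20.3·(70.9 − 55.6)/(100 − 55.6)

6.9953 L


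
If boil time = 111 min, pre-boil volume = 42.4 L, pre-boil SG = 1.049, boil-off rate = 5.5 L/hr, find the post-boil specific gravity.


V_post = V_pre − rate·(t/60);  SG_post = 1 + (SG_pre−1)·V_pre/V_post
V_post = 42.4 − 5.5·(111/60) = 32.2250
SG_post = 1 + (1.049 − 1)·42.4/32.2250

1.0645


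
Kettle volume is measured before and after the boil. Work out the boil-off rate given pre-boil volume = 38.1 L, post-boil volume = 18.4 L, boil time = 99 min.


rate = (V_pre − V_post) / (t_min/60)
rate = (38.1 − 18.4) / (99/60)

11.9394 L/hr


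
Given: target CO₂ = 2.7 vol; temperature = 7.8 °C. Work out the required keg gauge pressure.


psi = vols/(0.01821 + 0.09011·e^(−0.04·T)) − 14.695
psi = 2.7/(0.01821 + 0.09011·e^(−0.04·7.8)) − 14.695

17.3834 psi


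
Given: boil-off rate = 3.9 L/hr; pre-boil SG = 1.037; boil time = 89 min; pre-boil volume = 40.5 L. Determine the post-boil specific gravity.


V_post = V_pre − rate·(t/60);  SG_post = 1 + (SG_pre−1)·V_pre/V_post
V_post = 40.5 − 3.9·(89/60) = 34.7150
SG_post = 1 + (1.037 − 1)·40.5/34.7150

1.0432


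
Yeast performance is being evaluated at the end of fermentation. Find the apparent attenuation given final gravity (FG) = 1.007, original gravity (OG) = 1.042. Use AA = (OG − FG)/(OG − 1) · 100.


AA = (1.042 − 1.007)/(1.042 − 1) · 100

83.3333 %


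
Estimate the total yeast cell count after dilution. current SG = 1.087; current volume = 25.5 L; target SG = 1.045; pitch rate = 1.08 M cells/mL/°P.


V_w = V·((SG_c−1)/(SG_t−1)−1);  °P = 259 − 259/SG_t;  cells = rate·(V+V_w)·°P
V_w = 25.5·((1.087−1)/(1.045−1)−1) = 23.8000
V_final = 25.5 + 23.8000 = 49.3000
°P = 259 − 259/1.045 = 11.1531
cells = 1.08·49.3000·11.1531

593.8362 billion cells


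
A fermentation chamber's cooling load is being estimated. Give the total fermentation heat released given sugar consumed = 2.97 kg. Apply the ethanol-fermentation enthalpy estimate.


Q = m_sugar · 590 kJ/kg
Q = 2.97 · 590

1752.3000 kJ


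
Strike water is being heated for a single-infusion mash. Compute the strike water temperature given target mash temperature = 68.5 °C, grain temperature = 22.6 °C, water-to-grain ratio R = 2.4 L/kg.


T_strike = (0.41/R)·(T_mash − T_grain) + T_mash
T_strike = (0.41/2.4)·(68.5 − 22.6) + 68.5

76.3413 °C


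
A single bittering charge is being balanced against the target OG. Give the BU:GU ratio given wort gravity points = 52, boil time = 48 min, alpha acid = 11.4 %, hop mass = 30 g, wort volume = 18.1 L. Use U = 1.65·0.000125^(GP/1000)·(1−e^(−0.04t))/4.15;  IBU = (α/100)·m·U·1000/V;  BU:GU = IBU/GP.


U = 1.65·0.000125^(52/1000)·(1−e^(−0.04·48))/4.15 = 0.2126
IBU = (11.4/100)·30·0.2126·1000/18.1 = 40.1765
BU:GU = 40.1765/52

0.7726


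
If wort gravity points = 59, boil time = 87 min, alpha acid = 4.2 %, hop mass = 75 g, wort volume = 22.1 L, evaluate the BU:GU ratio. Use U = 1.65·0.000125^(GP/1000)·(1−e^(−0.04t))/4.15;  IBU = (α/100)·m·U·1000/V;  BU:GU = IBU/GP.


U = 1.65·0.000125^(59/1000)·(1−e^(−0.04·87))/4.15 = 0.2268
IBU = (4.2/100)·75·0.2268·1000/22.1 = 32.3208
BU:GU = 32.3208/59

0.5478


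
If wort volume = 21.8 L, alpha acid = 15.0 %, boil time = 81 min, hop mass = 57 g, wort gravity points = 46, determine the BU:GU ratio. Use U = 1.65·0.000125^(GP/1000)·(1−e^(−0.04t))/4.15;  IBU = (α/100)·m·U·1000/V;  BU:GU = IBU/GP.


U = 1.65·0.000125^(46/1000)·(1−e^(−0.04·81))/4.15 = 0.2527
IBU = (15.0/100)·57·0.2527·1000/21.8 = 99.0952
BU:GU = 99.0952/46

2.1542


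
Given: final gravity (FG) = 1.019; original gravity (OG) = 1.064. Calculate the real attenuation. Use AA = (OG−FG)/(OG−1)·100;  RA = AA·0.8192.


AA = (1.064 − 1.019)/(1.064 − 1)·100 = 70.3125
RA = 70.3125·0.8192

57.6000 %


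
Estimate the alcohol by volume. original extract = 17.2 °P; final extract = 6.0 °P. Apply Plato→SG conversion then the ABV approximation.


SG = 259/(259 − P);  ABV = (OG − FG)·131.25
OG = 259/(259 − 17.2) = 1.0711
FG = 259/(259 − 6.0) = 1.0237
ABV = (1.0711 − 1.0237)·131.25

6.2236 % ABV


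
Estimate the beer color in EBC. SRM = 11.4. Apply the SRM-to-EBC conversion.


EBC = SRM · 1.97
EBC = 11.4 · 1.97

22.4580 EBC


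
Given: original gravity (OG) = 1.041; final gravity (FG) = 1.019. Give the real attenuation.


AA = (OG−FG)/(OG−1)·100;  RA = AA·0.8192
AA = (1.041 − 1.019)/(1.041 − 1)·100 = 53.6585
RA = 53.6585·0.8192

43.9571 %


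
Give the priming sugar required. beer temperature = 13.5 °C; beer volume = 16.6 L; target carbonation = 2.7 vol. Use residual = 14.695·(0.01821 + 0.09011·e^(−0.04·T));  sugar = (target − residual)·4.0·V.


residual = 14.695·(0.01821 + 0.09011·e^(−0.04·13.5)) = 1.0393
sugar = (2.7 − 1.0393)·4.0·16.6

110.2737 g


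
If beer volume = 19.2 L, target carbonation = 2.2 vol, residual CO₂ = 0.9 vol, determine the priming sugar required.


sugar = (target − residual)·4.0·V
sugar = (2.2 − 0.9)·4.0·19.2

99.8400 g


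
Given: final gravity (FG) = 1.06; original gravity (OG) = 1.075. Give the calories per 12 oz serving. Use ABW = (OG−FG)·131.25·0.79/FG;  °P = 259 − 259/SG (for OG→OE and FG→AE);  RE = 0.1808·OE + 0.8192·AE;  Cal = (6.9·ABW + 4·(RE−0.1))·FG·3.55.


ABW = (1.075 − 1.06)·131.25·0.79/1.06 = 1.4673
OE = 259 − 259/1.075 = 18.0698 °P
AE = 259 − 259/1.06 = 14.6604 °P
RE = 0.1808·18.0698 + 0.8192·14.6604 = 15.2768 °P
Cal = (6.9·1.4673 + 4·(15.2768−0.1))·1.06·3.55

266.5385 kcal


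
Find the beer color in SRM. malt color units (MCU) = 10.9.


SRM = 1.4922 · MCU^0.6859
SRM = 1.4922 · 10.9^0.6859

7.6806 SRM


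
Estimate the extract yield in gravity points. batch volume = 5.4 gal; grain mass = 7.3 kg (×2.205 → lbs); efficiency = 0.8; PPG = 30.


points = lbs × PPG × eff / vol
lbs = 7.3 × 2.205 = 16.0965
points = 16.0965 × 30 × 0.8 / 5.4

71.5400 points


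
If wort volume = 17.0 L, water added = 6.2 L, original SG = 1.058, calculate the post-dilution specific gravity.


SG_new = 1 + (SG_old − 1)·V_old/(V_old + V_water)
pts = (1.058 − 1)·1000·17.0/(17.0 + 6.2) = 42.5000
SG_new = 1 + 42.5000/1000

1.0425


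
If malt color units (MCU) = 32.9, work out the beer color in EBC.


SRM = 1.4922·MCU^0.6859;  EBC = SRM·1.97
SRM = 1.4922·32.9^0.6859 = 16.3860
EBC = 16.3860·1.97

32.2803 EBC


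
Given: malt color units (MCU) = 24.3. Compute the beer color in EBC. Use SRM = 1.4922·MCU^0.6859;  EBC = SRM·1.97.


SRM = 1.4922·24.3^0.6859 = 13.3111
EBC = 13.3111·1.97

26.2229 EBC


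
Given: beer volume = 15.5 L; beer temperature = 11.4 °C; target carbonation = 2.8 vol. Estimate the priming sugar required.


residual = 14.695·(0.01821 + 0.09011·e^(−0.04·T));  sugar = (target − residual)·4.0·V
residual = 14.695·(0.01821 + 0.09011·e^(−0.04·11.4)) = 1.1069
sugar = (2.8 − 1.1069)·4.0·15.5

104.9740 g


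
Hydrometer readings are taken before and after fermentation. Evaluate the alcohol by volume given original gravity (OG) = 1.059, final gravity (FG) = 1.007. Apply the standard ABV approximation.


ABV = (OG − FG) · 131.25
ABV = (1.059 − 1.007) · 131.25

6.8250 % ABV


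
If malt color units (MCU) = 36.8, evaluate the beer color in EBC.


SRM = 1.4922·MCU^0.6859;  EBC = SRM·1.97
SRM = 1.4922·36.8^0.6859 = 17.6947
EBC = 17.6947·1.97

34.8585 EBC


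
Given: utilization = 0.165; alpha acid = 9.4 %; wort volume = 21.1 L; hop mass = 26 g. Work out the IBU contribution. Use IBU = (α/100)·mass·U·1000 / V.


IBU = (9.4/100)·26·0.165·1000 / 21.1

19.1118 IBU


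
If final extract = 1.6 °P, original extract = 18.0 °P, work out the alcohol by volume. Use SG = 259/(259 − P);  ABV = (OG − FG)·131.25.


OG = 259/(259 − 18.0) = 1.0747
FG = 259/(259 − 1.6) = 1.0062
ABV = (1.0747 − 1.0062)·131.25

8.9871 % ABV


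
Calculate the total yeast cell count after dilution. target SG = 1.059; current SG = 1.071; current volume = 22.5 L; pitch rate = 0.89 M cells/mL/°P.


V_w = V·((SG_c−1)/(SG_t−1)−1);  °P = 259 − 259/SG_t;  cells = rate·(V+V_w)·°P
V_w = 22.5·((1.071−1)/(1.059−1)−1) = 4.5763
V_final = 22.5 + 4.5763 = 27.0763
°P = 259 − 259/1.059 = 14.4297
cells = 0.89·27.0763·14.4297

347.7240 billion cells


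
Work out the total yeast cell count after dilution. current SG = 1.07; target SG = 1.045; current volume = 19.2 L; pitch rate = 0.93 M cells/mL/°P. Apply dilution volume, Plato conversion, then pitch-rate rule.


V_w = V·((SG_c−1)/(SG_t−1)−1);  °P = 259 − 259/SG_t;  cells = rate·(V+V_w)·°P
V_w = 19.2·((1.07−1)/(1.045−1)−1) = 10.6667
V_final = 19.2 + 10.6667 = 29.8667
°P = 259 − 259/1.045 = 11.1531
cells = 0.93·29.8667·11.1531

309.7888 billion cells


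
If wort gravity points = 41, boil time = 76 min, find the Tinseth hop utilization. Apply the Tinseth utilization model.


U = 1.65·0.000125^(GP/1000) · (1 − e^(−0.04·t))/4.15
bigness = 1.65·0.000125^(41/1000) = 1.1415
boil_factor = (1 − e^(−0.04·76))/4.15 = 0.2294
U = 1.1415 · 0.2294

0.2619


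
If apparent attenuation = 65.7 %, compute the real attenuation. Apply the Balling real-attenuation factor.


RA = AA · 0.8192
RA = 65.7 · 0.8192

53.8214 %


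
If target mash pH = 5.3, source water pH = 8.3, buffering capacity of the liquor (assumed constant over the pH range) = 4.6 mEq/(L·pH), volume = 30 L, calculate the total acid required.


acid = buffering capacity · (pH_source − pH_target) · V
acid = 4.6 · (8.3 − 5.3) · 30

414.0000 mEq


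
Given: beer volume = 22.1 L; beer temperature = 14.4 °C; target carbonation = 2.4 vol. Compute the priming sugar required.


residual = 14.695·(0.01821 + 0.09011·e^(−0.04·T));  sugar = (target − residual)·4.0·V
residual = 14.695·(0.01821 + 0.09011·e^(−0.04·14.4)) = 1.0120
sugar = (2.4 − 1.0120)·4.0·22.1

122.7022 g


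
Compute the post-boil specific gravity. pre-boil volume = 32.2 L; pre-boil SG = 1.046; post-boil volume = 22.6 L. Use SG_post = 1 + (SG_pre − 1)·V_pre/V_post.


pts_pre = (1.046 − 1)·1000 = 46.0000
pts_post = 46.0000·32.2/22.6 = 65.5398
SG_post = 1 + 65.5398/1000

1.0655


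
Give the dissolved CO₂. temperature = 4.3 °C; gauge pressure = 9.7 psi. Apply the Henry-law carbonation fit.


vols = (P + 14.695)·(0.01821 + 0.09011·e^(−0.04·T))
vols = (9.7 + 14.695)·(0.01821 + 0.09011·e^(−0.04·4.3))

2.2951 volumes


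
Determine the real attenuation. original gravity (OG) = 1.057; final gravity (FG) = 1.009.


AA = (OG−FG)/(OG−1)·100;  RA = AA·0.8192
AA = (1.057 − 1.009)/(1.057 − 1)·100 = 84.2105
RA = 84.2105·0.8192

68.9853 %


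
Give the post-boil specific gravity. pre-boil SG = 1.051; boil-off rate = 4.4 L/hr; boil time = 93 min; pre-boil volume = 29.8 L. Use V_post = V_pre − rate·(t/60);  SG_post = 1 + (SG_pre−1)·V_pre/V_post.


V_post = 29.8 − 4.4·(93/60) = 22.9800
SG_post = 1 + (1.051 − 1)·29.8/22.9800

1.0661


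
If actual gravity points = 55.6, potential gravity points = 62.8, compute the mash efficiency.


efficiency = actual / potential × 100
efficiency = 55.6 / 62.8 × 100

88.5350 %


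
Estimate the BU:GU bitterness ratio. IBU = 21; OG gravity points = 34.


BU:GU = IBU / OG_points
BU:GU = 21 / 34

0.6176


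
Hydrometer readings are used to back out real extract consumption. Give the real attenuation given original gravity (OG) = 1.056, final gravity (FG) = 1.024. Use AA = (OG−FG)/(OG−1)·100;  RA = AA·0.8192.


AA = (1.056 − 1.024)/(1.056 − 1)·100 = 57.1429
RA = 57.1429·0.8192

46.8114 %


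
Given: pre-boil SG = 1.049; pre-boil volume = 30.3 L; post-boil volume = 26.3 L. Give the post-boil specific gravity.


SG_post = 1 + (SG_pre − 1)·V_pre/V_post
pts_pre = (1.049 − 1)·1000 = 49.0000
pts_post = 49.0000·30.3/26.3 = 56.4525
SG_post = 1 + 56.4525/1000

1.0565


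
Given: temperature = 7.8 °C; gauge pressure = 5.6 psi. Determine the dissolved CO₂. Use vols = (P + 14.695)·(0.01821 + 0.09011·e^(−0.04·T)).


vols = (5.6 + 14.695)·(0.01821 + 0.09011·e^(−0.04·7.8))

1.7082 volumes


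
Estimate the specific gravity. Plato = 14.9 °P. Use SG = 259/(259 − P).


SG = 259/(259 − 14.9)

1.0610


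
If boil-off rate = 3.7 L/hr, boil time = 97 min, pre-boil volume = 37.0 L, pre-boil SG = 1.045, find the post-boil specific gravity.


V_post = V_pre − rate·(t/60);  SG_post = 1 + (SG_pre−1)·V_pre/V_post
V_post = 37.0 − 3.7·(97/60) = 31.0183
SG_post = 1 + (1.045 − 1)·37.0/31.0183

1.0537


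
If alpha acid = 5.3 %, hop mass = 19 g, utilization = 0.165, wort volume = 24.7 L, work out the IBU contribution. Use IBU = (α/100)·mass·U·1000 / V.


IBU = (5.3/100)·19·0.165·1000 / 24.7

6.7269 IBU


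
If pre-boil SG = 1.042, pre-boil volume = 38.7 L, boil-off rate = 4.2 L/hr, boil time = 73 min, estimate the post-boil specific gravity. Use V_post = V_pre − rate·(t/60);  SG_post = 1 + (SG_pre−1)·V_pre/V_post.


V_post = 38.7 − 4.2·(73/60) = 33.5900
SG_post = 1 + (1.042 − 1)·38.7/33.5900

1.0484


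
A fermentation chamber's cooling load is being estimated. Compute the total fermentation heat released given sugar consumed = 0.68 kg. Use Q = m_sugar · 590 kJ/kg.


Q = 0.68 · 590

401.2000 kJ


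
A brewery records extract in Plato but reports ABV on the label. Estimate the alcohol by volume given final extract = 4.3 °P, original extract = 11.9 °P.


SG = 259/(259 − P);  ABV = (OG − FG)·131.25
OG = 259/(259 − 11.9) = 1.0482
FG = 259/(259 − 4.3) = 1.0169
ABV = (1.0482 − 1.0169)·131.25

4.1050 % ABV


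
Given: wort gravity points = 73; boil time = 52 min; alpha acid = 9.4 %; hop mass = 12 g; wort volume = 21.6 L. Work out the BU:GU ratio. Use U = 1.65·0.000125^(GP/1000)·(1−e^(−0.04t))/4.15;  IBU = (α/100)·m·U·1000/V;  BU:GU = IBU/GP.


U = 1.65·0.000125^(73/1000)·(1−e^(−0.04·52))/4.15 = 0.1805
IBU = (9.4/100)·12·0.1805·1000/21.6 = 9.4278
BU:GU = 9.4278/73

0.1291


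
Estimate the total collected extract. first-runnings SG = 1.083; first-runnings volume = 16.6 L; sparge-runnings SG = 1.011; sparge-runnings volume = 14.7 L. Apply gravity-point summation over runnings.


total = Σ (SG_i − 1)·1000·V_i
first = (1.083 − 1)·1000·16.6 = 1377.8000
sparge = (1.011 − 1)·1000·14.7 = 161.7000
total = 1377.8000 + 161.7000

1539.5000 gravity·L


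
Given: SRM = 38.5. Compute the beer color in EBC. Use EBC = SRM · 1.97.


EBC = 38.5 · 1.97

75.8450 EBC


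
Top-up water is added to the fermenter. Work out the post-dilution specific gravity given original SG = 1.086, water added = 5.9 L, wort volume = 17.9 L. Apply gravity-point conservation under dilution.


SG_new = 1 + (SG_old − 1)·V_old/(V_old + V_water)
pts = (1.086 − 1)·1000·17.9/(17.9 + 5.9) = 64.6807
SG_new = 1 + 64.6807/1000

1.0647


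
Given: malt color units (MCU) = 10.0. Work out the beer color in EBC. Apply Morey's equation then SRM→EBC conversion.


SRM = 1.4922·MCU^0.6859;  EBC = SRM·1.97
SRM = 1.4922·10.0^0.6859 = 7.2398
EBC = 7.2398·1.97

14.2624 EBC


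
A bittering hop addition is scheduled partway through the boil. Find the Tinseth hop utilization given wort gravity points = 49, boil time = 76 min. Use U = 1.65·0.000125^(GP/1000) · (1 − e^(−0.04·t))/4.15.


bigness = 1.65·0.000125^(49/1000) = 1.0623
boil_factor = (1 − e^(−0.04·76))/4.15 = 0.2294
U = 1.0623 · 0.2294

0.2437


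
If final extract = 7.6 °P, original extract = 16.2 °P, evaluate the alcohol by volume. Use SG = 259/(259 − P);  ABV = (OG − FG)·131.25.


OG = 259/(259 − 16.2) = 1.0667
FG = 259/(259 − 7.6) = 1.0302
ABV = (1.0667 − 1.0302)·131.25

4.7894 % ABV


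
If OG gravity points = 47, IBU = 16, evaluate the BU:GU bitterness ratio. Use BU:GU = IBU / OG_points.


BU:GU = 16 / 47

0.3404


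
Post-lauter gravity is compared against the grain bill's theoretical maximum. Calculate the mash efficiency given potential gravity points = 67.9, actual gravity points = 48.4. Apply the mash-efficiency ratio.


efficiency = actual / potential × 100
efficiency = 48.4 / 67.9 × 100

71.2813 %


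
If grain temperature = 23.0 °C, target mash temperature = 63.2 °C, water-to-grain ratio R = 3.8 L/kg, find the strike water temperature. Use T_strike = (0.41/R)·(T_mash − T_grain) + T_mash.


T_strike = (0.41/3.8)·(63.2 − 23.0) + 63.2

67.5374 °C


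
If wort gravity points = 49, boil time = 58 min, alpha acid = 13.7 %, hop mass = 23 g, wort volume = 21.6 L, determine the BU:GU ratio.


U = 1.65·0.000125^(GP/1000)·(1−e^(−0.04t))/4.15;  IBU = (α/100)·m·U·1000/V;  BU:GU = IBU/GP
U = 1.65·0.000125^(49/1000)·(1−e^(−0.04·58))/4.15 = 0.2308
IBU = (13.7/100)·23·0.2308·1000/21.6 = 33.6708
BU:GU = 33.6708/49

0.6872


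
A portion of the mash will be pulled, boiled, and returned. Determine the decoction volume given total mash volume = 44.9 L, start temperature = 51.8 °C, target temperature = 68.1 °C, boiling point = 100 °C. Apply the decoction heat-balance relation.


V_dec = V_total·(T_target − T_start)/(T_boil − T_start)
V_dec = 44.9·(68.1 − 51.8)/(100 − 51.8)

15.1840 L


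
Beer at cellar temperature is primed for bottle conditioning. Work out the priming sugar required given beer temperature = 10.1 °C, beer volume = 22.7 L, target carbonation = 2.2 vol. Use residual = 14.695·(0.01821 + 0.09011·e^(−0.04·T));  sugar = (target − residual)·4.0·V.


residual = 14.695·(0.01821 + 0.09011·e^(−0.04·10.1)) = 1.1517
sugar = (2.2 − 1.1517)·4.0·22.7

95.1886 g


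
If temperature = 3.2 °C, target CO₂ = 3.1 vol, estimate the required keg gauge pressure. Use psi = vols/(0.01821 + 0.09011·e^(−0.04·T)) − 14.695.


psi = 3.1/(0.01821 + 0.09011·e^(−0.04·3.2)) − 14.695

17.1020 psi


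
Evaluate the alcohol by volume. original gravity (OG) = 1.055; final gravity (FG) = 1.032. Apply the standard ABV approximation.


ABV = (OG − FG) · 131.25
ABV = (1.055 − 1.032) · 131.25

3.0187 % ABV


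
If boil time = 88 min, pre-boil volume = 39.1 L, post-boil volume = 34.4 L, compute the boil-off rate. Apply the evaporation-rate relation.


rate = (V_pre − V_post) / (t_min/60)
rate = (39.1 − 34.4) / (88/60)

3.2045 L/hr


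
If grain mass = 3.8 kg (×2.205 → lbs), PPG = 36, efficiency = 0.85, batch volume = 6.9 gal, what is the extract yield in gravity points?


points = lbs × PPG × eff / vol
lbs = 3.8 × 2.205 = 8.3790
points = 8.3790 × 36 × 0.85 / 6.9

37.1590 points


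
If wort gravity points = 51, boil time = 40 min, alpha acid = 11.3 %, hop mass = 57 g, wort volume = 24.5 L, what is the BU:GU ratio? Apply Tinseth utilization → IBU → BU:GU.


U = 1.65·0.000125^(GP/1000)·(1−e^(−0.04t))/4.15;  IBU = (α/100)·m·U·1000/V;  BU:GU = IBU/GP
U = 1.65·0.000125^(51/1000)·(1−e^(−0.04·40))/4.15 = 0.2006
IBU = (11.3/100)·57·0.2006·1000/24.5 = 52.7503
BU:GU = 52.7503/51

1.0343


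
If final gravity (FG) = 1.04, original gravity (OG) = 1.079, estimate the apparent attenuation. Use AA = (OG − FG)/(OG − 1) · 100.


AA = (1.079 − 1.04)/(1.079 − 1) · 100

49.3671 %


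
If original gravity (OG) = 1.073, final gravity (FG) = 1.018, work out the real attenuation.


AA = (OG−FG)/(OG−1)·100;  RA = AA·0.8192
AA = (1.073 − 1.018)/(1.073 − 1)·100 = 75.3425
RA = 75.3425·0.8192

61.7205 %


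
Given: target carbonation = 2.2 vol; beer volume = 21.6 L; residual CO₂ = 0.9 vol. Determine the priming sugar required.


sugar = (target − residual)·4.0·V
sugar = (2.2 − 0.9)·4.0·21.6

112.3200 g


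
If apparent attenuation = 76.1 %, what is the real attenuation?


RA = AA · 0.8192
RA = 76.1 · 0.8192

62.3411 %


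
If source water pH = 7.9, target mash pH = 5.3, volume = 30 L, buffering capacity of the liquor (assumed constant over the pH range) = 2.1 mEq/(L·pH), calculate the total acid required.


acid = buffering capacity · (pH_source − pH_target) · V
acid = 2.1 · (7.9 − 5.3) · 30

163.8000 mEq


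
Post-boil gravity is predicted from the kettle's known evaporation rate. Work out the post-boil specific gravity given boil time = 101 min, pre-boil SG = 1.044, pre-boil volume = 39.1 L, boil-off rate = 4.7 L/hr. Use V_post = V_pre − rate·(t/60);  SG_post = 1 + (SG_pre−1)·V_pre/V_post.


V_post = 39.1 − 4.7·(101/60) = 31.1883
SG_post = 1 + (1.044 − 1)·39.1/31.1883

1.0552


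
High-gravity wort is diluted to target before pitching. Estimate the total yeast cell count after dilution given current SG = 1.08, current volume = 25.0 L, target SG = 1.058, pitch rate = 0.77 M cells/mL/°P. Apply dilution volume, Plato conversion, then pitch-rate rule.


V_w = V·((SG_c−1)/(SG_t−1)−1);  °P = 259 − 259/SG_t;  cells = rate·(V+V_w)·°P
V_w = 25.0·((1.08−1)/(1.058−1)−1) = 9.4828
V_final = 25.0 + 9.4828 = 34.4828
°P = 259 − 259/1.058 = 14.1985
cells = 0.77·34.4828·14.1985

376.9943 billion cells


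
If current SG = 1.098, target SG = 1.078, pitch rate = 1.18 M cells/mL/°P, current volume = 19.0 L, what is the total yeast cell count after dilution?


V_w = V·((SG_c−1)/(SG_t−1)−1);  °P = 259 − 259/SG_t;  cells = rate·(V+V_w)·°P
V_w = 19.0·((1.098−1)/(1.078−1)−1) = 4.8718
V_final = 19.0 + 4.8718 = 23.8718
°P = 259 − 259/1.078 = 18.7403
cells = 1.18·23.8718·18.7403

527.8891 billion cells


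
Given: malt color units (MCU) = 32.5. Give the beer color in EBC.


SRM = 1.4922·MCU^0.6859;  EBC = SRM·1.97
SRM = 1.4922·32.5^0.6859 = 16.2490
EBC = 16.2490·1.97

32.0106 EBC


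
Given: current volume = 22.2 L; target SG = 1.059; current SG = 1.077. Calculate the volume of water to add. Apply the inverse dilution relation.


V_water = V·((SG_curr − 1)/(SG_target − 1) − 1)
V_water = 22.2·((1.077 − 1)/(1.059 − 1) − 1)

6.7729 L


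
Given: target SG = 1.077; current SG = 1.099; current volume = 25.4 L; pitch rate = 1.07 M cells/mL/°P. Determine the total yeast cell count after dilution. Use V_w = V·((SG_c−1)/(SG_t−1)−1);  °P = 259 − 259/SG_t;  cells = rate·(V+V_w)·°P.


V_w = 25.4·((1.099−1)/(1.077−1)−1) = 7.2571
V_final = 25.4 + 7.2571 = 32.6571
°P = 259 − 259/1.077 = 18.5172
cells = 1.07·32.6571·18.5172

647.0484 billion cells


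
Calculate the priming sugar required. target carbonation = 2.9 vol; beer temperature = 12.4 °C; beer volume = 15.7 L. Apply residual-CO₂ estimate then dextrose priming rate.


residual = 14.695·(0.01821 + 0.09011·e^(−0.04·T));  sugar = (target − residual)·4.0·V
residual = 14.695·(0.01821 + 0.09011·e^(−0.04·12.4)) = 1.0740
sugar = (2.9 − 1.0740)·4.0·15.7

114.6752 g


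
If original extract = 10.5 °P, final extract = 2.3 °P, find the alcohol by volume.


SG = 259/(259 − P);  ABV = (OG − FG)·131.25
OG = 259/(259 − 10.5) = 1.0423
FG = 259/(259 − 2.3) = 1.0090
ABV = (1.0423 − 1.0090)·131.25

4.3698 % ABV


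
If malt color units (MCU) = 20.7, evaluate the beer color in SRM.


SRM = 1.4922 · MCU^0.6859
SRM = 1.4922 · 20.7^0.6859

11.9248 SRM


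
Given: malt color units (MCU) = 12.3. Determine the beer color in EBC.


SRM = 1.4922·MCU^0.6859;  EBC = SRM·1.97
SRM = 1.4922·12.3^0.6859 = 8.3444
EBC = 8.3444·1.97

16.4384 EBC


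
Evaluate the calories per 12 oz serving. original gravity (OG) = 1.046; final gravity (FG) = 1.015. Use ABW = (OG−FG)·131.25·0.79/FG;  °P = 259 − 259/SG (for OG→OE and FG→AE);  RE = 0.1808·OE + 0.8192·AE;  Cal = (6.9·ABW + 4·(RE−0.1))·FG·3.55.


ABW = (1.046 − 1.015)·131.25·0.79/1.015 = 3.1668
OE = 259 − 259/1.046 = 11.3901 °P
AE = 259 − 259/1.015 = 3.8276 °P
RE = 0.1808·11.3901 + 0.8192·3.8276 = 5.1949 °P
Cal = (6.9·3.1668 + 4·(5.1949−0.1))·1.015·3.55

152.1671 kcal


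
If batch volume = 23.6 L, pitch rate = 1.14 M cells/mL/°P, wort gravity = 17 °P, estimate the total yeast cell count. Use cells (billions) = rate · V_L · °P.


cells = 1.14 · 23.6 · 17

457.3680 billion cells


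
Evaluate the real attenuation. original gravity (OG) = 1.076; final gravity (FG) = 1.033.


AA = (OG−FG)/(OG−1)·100;  RA = AA·0.8192
AA = (1.076 − 1.033)/(1.076 − 1)·100 = 56.5789
RA = 56.5789·0.8192

46.3495 %


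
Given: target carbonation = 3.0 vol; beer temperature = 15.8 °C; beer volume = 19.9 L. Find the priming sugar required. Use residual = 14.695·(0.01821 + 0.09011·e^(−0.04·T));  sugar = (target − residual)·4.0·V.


residual = 14.695·(0.01821 + 0.09011·e^(−0.04·15.8)) = 0.9714
sugar = (3.0 − 0.9714)·4.0·19.9

161.4744 g
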